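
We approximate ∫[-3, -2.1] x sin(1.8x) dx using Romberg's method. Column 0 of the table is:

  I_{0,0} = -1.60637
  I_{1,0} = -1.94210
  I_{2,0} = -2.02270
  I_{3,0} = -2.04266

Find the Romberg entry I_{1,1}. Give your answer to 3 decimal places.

I_{1,1} = -1.94210 + (-1.94210 − (-1.60637))/3 = -2.05401

-2.054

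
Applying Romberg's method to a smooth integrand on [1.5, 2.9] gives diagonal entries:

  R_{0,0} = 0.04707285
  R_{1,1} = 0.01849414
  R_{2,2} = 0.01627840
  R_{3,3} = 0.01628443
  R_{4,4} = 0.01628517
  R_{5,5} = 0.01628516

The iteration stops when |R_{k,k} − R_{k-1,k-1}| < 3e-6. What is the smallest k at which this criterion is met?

k = 4

|R_{1,1} − R_{0,0}| = 0.02857871 ≥ 3e-6
|R_{2,2} − R_{1,1}| = 0.00221574 ≥ 3e-6
|R_{3,3} − R_{2,2}| = 0.00000603 ≥ 3e-6
|R_{4,4} − R_{3,3}| = 0.00000074 < 3e-6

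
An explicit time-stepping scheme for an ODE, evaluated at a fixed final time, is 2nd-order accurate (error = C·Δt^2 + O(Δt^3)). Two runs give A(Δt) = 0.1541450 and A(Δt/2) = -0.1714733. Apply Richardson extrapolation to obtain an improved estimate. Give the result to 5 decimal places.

Extrapolated value = (4·A(Δt/2) − A(Δt)) / (4 − 1)
= (4·(-0.1714733) − 0.1541450) / 3
= -0.8400382 / 3 = -0.2800127

-0.28001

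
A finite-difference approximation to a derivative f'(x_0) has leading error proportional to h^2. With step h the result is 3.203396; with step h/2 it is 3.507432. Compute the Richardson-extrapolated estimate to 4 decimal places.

3.6088

The leading error scales as h^2; refining by a factor of 2 reduces it by 2^2 = 4.
Extrapolated value = (4·A(h/2) − A(h)) / (4 − 1)
= (4·3.507432 − 3.203396) / 3
= 10.826332 / 3 = 3.608777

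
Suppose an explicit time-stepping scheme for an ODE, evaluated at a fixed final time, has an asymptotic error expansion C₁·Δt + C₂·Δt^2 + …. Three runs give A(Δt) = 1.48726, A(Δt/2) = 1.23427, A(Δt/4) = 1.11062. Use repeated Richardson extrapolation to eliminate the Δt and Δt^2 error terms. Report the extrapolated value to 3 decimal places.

0.989

First eliminate the Δt term (factor 2^1 = 2):
  B₁ = (2·1.23427 − 1.48726)/1 = 0.98128
  B₂ = (2·1.11062 − 1.23427)/1 = 0.98697
Then eliminate the Δt^2 term (factor 2^2 = 4):
  (4·0.98697 − 0.98128)/3 = 0.98887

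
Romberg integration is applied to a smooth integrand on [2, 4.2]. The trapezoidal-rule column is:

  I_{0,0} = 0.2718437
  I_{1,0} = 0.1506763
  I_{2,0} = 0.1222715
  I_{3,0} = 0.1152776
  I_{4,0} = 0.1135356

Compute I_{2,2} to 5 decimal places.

I_{1,1} = (4·0.1506763 − 0.2718437) / 3 = 0.1102872
I_{2,1} = 0.1222715 + (0.1222715 − 0.1506763)/3 = 0.1128032
I_{2,2} = (16·0.1128032 − 0.1102872) / 15 = 0.1129709
(Column j=1 coincides with Simpson's rule on the same nodes.)

0.11297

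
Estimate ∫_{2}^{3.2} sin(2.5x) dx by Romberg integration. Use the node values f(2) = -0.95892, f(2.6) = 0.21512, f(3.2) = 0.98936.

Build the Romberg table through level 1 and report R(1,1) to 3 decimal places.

R(0,0) (trapezoid, 1 panel, h=1.2000): 0.01826
R(1,0) (trapezoid, 2 panels, h=0.6000): 0.13820
R(1,1) = 0.13820 + (0.13820 − 0.01826)/3 = 0.17818

0.178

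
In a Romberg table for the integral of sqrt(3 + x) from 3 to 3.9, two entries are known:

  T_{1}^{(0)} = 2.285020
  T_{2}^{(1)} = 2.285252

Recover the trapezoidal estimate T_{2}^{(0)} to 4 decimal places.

From T_{2}^{(1)} = (4·T_{2}^{(0)} − T_{1}^{(0)})/3, solve for T_{2}^{(0)}:
4·T_{2}^{(0)} = 3·2.285252 + 2.285020 = 9.140776
T_{2}^{(0)} = 2.285194

2.2852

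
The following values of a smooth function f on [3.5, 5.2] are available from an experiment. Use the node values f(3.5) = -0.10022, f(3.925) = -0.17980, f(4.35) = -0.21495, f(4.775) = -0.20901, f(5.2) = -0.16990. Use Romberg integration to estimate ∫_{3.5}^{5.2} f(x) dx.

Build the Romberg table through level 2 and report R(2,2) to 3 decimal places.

R(0,0) (trapezoid, 1 panel, h=1.7000): -0.22960
R(1,0) (trapezoid, 2 panels, h=0.8500): -0.29751
R(2,0) (trapezoid, 4 panels, h=0.4250): -0.31400
R(1,1) = -0.29751 + (-0.29751 − (-0.22960))/3 = -0.32015
R(2,1) = -0.31400 + (-0.31400 − (-0.29751))/3 = -0.31950
R(2,2) = -0.31950 + (-0.31950 − (-0.32015))/15 = -0.31946

-0.319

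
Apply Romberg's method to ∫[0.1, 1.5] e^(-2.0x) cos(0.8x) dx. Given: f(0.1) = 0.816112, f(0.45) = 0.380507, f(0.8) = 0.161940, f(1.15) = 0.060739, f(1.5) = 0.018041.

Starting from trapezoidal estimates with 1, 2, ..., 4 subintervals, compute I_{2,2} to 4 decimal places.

I_{0,0} (trapezoid, 1 panel, h=1.4000): 0.583907
I_{1,0} (trapezoid, 2 panels, h=0.7000): 0.405312
I_{2,0} (trapezoid, 4 panels, h=0.3500): 0.357092
I_{1,1} = 0.405312 + (0.405312 − 0.583907)/3 = 0.345780
I_{2,1} = 0.357092 + (0.357092 − 0.405312)/3 = 0.341019
I_{2,2} = 0.341019 + (0.341019 − 0.345780)/15 = 0.340702

0.3407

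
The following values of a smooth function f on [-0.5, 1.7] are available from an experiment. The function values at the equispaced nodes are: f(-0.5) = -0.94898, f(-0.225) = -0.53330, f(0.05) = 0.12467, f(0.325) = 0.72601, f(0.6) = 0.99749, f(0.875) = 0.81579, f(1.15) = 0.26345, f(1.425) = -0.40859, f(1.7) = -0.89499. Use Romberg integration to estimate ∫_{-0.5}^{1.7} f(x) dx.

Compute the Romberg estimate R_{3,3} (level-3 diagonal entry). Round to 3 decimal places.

0.305

R_{0,0} (trapezoid, 1 panel, h=2.2000): -2.02837
R_{1,0} (trapezoid, 2 panels, h=1.1000): 0.08306
R_{2,0} (trapezoid, 4 panels, h=0.5500): 0.25499
R_{3,0} (trapezoid, 8 panels, h=0.2750): 0.29247
R_{1,1} = 0.08306 + (0.08306 − (-2.02837))/3 = 0.78687
R_{2,1} = 0.25499 + (0.25499 − 0.08306)/3 = 0.31230
R_{3,1} = 0.29247 + (0.29247 − 0.25499)/3 = 0.30496
R_{2,2} = 0.31230 + (0.31230 − 0.78687)/15 = 0.28066
R_{3,2} = 0.30496 + (0.30496 − 0.31230)/15 = 0.30447
R_{3,3} = 0.30447 + (0.30447 − 0.28066)/63 = 0.30485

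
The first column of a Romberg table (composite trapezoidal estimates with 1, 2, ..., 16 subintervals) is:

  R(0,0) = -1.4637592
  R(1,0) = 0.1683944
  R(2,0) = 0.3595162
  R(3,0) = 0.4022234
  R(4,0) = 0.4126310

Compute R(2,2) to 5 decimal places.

R(1,1) = (4·0.1683944 − (-1.4637592)) / 3 = 0.7124456
R(2,1) = 0.3595162 + (0.3595162 − 0.1683944)/3 = 0.4232235
R(2,2) = 0.4232235 + (0.4232235 − 0.7124456)/15 = 0.4039420

0.40394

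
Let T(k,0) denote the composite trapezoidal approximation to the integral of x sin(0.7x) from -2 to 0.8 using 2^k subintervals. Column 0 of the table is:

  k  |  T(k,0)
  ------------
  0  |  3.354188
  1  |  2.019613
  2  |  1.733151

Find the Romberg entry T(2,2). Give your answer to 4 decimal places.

Richardson extrapolation on the trapezoidal column (denominator 4−1=3):
T(1,1) = 2.019613 + (2.019613 − 3.354188)/3 = 1.574755
T(2,1) = 1.733151 + (1.733151 − 2.019613)/3 = 1.637664
T(2,2) = (16·1.637664 − 1.574755) / 15 = 1.641858
(Column j=1 coincides with Simpson's rule on the same nodes.)

1.6419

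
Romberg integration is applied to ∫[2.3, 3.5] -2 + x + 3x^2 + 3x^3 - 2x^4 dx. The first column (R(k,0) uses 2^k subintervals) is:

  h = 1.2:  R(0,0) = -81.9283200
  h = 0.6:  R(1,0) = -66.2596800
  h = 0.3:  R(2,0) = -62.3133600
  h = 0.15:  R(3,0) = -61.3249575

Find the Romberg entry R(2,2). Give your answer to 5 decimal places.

-60.99533

R(1,1) = (4·(-66.2596800) − (-81.9283200)) / 3 = -61.0368000
R(2,1) = -62.3133600 + (-62.3133600 − (-66.2596800))/3 = -60.9979200
R(2,2) = (16·(-60.9979200) − (-61.0368000)) / 15 = -60.9953280
(Column j=1 coincides with Simpson's rule on the same nodes.)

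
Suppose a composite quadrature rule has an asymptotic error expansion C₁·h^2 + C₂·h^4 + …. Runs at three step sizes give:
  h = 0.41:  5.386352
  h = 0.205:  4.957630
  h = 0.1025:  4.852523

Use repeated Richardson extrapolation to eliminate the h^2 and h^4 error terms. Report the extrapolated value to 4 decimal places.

First eliminate the h^2 term (factor 2^2 = 4):
  B₁ = (4·4.957630 − 5.386352)/3 = 4.814723
  B₂ = (4·4.852523 − 4.957630)/3 = 4.817487
Then eliminate the h^4 term (factor 2^4 = 16):
  (16·4.817487 − 4.814723)/15 = 4.817671

4.8177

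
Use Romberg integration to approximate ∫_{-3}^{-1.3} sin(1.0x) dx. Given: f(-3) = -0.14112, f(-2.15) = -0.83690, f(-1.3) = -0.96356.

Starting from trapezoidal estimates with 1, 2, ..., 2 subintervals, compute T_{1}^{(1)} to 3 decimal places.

T_{0}^{(0)} (trapezoid, 1 panel, h=1.7000): -0.93898
T_{1}^{(0)} (trapezoid, 2 panels, h=0.8500): -1.18085
T_{1}^{(1)} = -1.18085 + (-1.18085 − (-0.93898))/3 = -1.26147

-1.261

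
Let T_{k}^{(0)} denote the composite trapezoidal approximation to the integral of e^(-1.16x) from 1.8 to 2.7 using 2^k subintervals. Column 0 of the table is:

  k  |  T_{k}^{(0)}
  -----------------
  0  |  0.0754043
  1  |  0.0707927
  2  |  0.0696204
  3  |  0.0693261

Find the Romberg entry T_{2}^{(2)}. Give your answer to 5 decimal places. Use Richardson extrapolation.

0.06923

T_{1}^{(1)} = (4·0.0707927 − 0.0754043) / 3 = 0.0692555
T_{2}^{(1)} = 0.0696204 + (0.0696204 − 0.0707927)/3 = 0.0692296
T_{2}^{(2)} = (16·0.0692296 − 0.0692555) / 15 = 0.0692279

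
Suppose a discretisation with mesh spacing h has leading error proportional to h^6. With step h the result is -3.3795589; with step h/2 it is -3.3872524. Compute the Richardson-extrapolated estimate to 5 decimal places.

-3.38737

Extrapolated value = (64·A(h/2) − A(h)) / (64 − 1)
= (64·(-3.3872524) − (-3.3795589)) / 63
= -213.4045947 / 63 = -3.3873745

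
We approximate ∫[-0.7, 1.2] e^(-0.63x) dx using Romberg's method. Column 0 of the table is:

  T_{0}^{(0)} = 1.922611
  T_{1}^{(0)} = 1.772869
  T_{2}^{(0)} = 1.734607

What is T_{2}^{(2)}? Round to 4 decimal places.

Richardson extrapolation on the trapezoidal column (denominator 4−1=3):
T_{1}^{(1)} = 1.772869 + (1.772869 − 1.922611)/3 = 1.722955
T_{2}^{(1)} = (4·1.734607 − 1.772869) / 3 = 1.721853
T_{2}^{(2)} = 1.721853 + (1.721853 − 1.722955)/15 = 1.721780
(Column j=1 coincides with Simpson's rule on the same nodes.)

1.7218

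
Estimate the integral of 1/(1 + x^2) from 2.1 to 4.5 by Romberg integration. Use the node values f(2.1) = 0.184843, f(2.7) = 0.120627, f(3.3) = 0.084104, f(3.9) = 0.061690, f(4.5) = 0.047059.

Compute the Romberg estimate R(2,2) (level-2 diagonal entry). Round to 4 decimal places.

0.2258

R(0,0) (trapezoid, 1 panel, h=2.4000): 0.278282
R(1,0) (trapezoid, 2 panels, h=1.2000): 0.240066
R(2,0) (trapezoid, 4 panels, h=0.6000): 0.229423
R(1,1) = 0.240066 + (0.240066 − 0.278282)/3 = 0.227327
R(2,1) = 0.229423 + (0.229423 − 0.240066)/3 = 0.225875
R(2,2) = 0.225875 + (0.225875 − 0.227327)/15 = 0.225778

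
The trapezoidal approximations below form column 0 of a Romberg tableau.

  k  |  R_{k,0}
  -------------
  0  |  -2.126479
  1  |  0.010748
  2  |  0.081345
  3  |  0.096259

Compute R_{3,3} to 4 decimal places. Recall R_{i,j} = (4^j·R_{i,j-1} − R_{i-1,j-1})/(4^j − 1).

R_{1,1} = 0.010748 + (0.010748 − (-2.126479))/3 = 0.723157
R_{2,1} = 0.081345 + (0.081345 − 0.010748)/3 = 0.104877
R_{3,1} = (4·0.096259 − 0.081345) / 3 = 0.101230
R_{2,2} = 0.104877 + (0.104877 − 0.723157)/15 = 0.063658
R_{3,2} = 0.101230 + (0.101230 − 0.104877)/15 = 0.100987
R_{3,3} = (64·0.100987 − 0.063658) / 63 = 0.101580

0.1016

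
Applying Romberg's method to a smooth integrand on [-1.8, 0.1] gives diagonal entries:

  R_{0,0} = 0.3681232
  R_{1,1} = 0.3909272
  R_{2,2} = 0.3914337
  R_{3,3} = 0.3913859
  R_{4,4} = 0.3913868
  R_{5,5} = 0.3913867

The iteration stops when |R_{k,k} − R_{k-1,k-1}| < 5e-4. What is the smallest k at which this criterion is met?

k = 3

|R_{1,1} − R_{0,0}| = 0.0228040 ≥ 5e-4
|R_{2,2} − R_{1,1}| = 0.0005065 ≥ 5e-4
|R_{3,3} − R_{2,2}| = 0.0000478 < 5e-4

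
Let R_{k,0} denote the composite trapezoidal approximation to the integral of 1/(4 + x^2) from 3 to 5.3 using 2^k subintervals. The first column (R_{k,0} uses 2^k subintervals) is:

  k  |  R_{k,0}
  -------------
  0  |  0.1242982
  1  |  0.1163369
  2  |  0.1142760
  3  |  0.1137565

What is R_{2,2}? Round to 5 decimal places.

Richardson extrapolation on the trapezoidal column (denominator 4−1=3):
R_{1,1} = 0.1163369 + (0.1163369 − 0.1242982)/3 = 0.1136831
R_{2,1} = 0.1142760 + (0.1142760 − 0.1163369)/3 = 0.1135890
R_{2,2} = 0.1135890 + (0.1135890 − 0.1136831)/15 = 0.1135827

0.11358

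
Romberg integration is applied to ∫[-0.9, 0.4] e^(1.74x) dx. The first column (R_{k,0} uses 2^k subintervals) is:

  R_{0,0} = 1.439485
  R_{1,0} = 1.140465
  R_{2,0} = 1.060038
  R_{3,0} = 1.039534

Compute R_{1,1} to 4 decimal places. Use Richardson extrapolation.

1.0408

R_{1,1} = 1.140465 + (1.140465 − 1.439485)/3 = 1.040792
(Column j=1 coincides with Simpson's rule on the same nodes.)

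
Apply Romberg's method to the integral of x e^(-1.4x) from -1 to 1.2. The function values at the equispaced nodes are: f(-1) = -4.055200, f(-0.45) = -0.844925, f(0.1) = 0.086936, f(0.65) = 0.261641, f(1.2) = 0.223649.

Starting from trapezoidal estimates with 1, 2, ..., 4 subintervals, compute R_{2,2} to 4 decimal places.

-1.0864

R_{0,0} (trapezoid, 1 panel, h=2.2000): -4.214706
R_{1,0} (trapezoid, 2 panels, h=1.1000): -2.011723
R_{2,0} (trapezoid, 4 panels, h=0.5500): -1.326668
R_{1,1} = -2.011723 + (-2.011723 − (-4.214706))/3 = -1.277395
R_{2,1} = -1.326668 + (-1.326668 − (-2.011723))/3 = -1.098316
R_{2,2} = -1.098316 + (-1.098316 − (-1.277395))/15 = -1.086377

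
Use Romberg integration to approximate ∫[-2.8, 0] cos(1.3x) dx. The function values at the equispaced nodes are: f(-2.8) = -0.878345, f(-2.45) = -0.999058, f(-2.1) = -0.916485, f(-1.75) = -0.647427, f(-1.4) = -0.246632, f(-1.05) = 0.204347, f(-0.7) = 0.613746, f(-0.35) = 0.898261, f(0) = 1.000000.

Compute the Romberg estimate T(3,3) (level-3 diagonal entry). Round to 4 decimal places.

T(0,0) (trapezoid, 1 panel, h=2.8000): 0.170317
T(1,0) (trapezoid, 2 panels, h=1.4000): -0.260126
T(2,0) (trapezoid, 4 panels, h=0.7000): -0.341980
T(3,0) (trapezoid, 8 panels, h=0.3500): -0.361347
T(1,1) = -0.260126 + (-0.260126 − 0.170317)/3 = -0.403607
T(2,1) = -0.341980 + (-0.341980 − (-0.260126))/3 = -0.369265
T(3,1) = -0.361347 + (-0.361347 − (-0.341980))/3 = -0.367803
T(2,2) = -0.369265 + (-0.369265 − (-0.403607))/15 = -0.366976
T(3,2) = -0.367803 + (-0.367803 − (-0.369265))/15 = -0.367706
T(3,3) = -0.367706 + (-0.367706 − (-0.366976))/63 = -0.367718

-0.3677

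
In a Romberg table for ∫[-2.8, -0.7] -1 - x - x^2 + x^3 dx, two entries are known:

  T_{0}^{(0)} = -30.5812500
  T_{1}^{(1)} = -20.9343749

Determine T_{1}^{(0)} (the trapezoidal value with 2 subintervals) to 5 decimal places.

-23.34609

From T_{1}^{(1)} = (4·T_{1}^{(0)} − T_{0}^{(0)})/3, solve for T_{1}^{(0)}:
4·T_{1}^{(0)} = 3·(-20.9343749) + (-30.5812500) = -93.3843747
T_{1}^{(0)} = -23.3460937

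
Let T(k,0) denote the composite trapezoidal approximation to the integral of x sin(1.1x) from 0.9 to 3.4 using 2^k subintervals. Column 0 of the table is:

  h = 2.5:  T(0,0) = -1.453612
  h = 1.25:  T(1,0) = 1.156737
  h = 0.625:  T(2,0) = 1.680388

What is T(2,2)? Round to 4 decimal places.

1.8435

T(1,1) = (4·1.156737 − (-1.453612)) / 3 = 2.026853
T(2,1) = 1.680388 + (1.680388 − 1.156737)/3 = 1.854938
T(2,2) = 1.854938 + (1.854938 − 2.026853)/15 = 1.843477
(Column j=1 coincides with Simpson's rule on the same nodes.)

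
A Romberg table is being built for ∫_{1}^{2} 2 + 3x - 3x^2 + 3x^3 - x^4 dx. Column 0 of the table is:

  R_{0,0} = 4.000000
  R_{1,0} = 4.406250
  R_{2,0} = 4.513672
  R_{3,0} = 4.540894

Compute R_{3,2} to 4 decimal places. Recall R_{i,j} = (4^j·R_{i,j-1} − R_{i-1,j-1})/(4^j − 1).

R_{2,1} = 4.513672 + (4.513672 − 4.406250)/3 = 4.549479
R_{3,1} = 4.540894 + (4.540894 − 4.513672)/3 = 4.549968
R_{3,2} = 4.549968 + (4.549968 − 4.549479)/15 = 4.550001

4.5500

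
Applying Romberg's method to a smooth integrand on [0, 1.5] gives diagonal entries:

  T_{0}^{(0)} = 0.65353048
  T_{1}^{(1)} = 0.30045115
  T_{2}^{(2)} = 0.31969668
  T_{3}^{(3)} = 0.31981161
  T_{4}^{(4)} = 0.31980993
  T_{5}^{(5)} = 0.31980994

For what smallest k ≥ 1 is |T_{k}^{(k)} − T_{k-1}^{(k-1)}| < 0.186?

k = 2

|T_{1}^{(1)} − T_{0}^{(0)}| = 0.35307933 ≥ 0.186
|T_{2}^{(2)} − T_{1}^{(1)}| = 0.01924553 < 0.186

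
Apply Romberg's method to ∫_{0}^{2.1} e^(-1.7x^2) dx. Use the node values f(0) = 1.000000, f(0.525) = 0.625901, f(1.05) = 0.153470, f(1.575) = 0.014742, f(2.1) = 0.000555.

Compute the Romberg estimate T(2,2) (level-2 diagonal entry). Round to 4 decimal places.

0.6847

T(0,0) (trapezoid, 1 panel, h=2.1000): 1.050583
T(1,0) (trapezoid, 2 panels, h=1.0500): 0.686435
T(2,0) (trapezoid, 4 panels, h=0.5250): 0.679555
T(1,1) = 0.686435 + (0.686435 − 1.050583)/3 = 0.565052
T(2,1) = 0.679555 + (0.679555 − 0.686435)/3 = 0.677262
T(2,2) = 0.677262 + (0.677262 − 0.565052)/15 = 0.684743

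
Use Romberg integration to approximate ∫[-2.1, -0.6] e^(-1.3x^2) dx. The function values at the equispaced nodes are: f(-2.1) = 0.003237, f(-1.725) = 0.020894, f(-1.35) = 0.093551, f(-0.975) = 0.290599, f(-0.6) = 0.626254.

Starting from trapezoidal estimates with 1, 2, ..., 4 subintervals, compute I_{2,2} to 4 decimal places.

I_{0,0} (trapezoid, 1 panel, h=1.5000): 0.472118
I_{1,0} (trapezoid, 2 panels, h=0.7500): 0.306222
I_{2,0} (trapezoid, 4 panels, h=0.3750): 0.269921
I_{1,1} = 0.306222 + (0.306222 − 0.472118)/3 = 0.250923
I_{2,1} = 0.269921 + (0.269921 − 0.306222)/3 = 0.257821
I_{2,2} = 0.257821 + (0.257821 − 0.250923)/15 = 0.258281

0.2583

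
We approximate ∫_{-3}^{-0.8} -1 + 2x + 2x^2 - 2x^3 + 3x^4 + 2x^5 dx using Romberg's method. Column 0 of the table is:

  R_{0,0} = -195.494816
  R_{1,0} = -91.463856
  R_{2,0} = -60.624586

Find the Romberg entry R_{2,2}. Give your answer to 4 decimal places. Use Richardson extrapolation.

-49.9154

Richardson extrapolation on the trapezoidal column (denominator 4−1=3):
R_{1,1} = -91.463856 + (-91.463856 − (-195.494816))/3 = -56.786869
R_{2,1} = (4·(-60.624586) − (-91.463856)) / 3 = -50.344829
R_{2,2} = (16·(-50.344829) − (-56.786869)) / 15 = -49.915360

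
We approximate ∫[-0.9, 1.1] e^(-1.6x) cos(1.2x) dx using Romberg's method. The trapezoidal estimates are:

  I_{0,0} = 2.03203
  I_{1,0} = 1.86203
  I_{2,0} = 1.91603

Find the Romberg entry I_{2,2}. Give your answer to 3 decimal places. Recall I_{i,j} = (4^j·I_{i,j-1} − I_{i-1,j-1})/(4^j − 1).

1.943

Richardson extrapolation on the trapezoidal column (denominator 4−1=3):
I_{1,1} = (4·1.86203 − 2.03203) / 3 = 1.80536
I_{2,1} = (4·1.91603 − 1.86203) / 3 = 1.93403
I_{2,2} = (16·1.93403 − 1.80536) / 15 = 1.94261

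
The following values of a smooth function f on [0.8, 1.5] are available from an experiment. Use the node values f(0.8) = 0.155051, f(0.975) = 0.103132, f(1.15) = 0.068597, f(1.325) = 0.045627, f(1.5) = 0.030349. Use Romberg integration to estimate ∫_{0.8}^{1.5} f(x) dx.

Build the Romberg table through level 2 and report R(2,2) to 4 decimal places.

0.0535

R(0,0) (trapezoid, 1 panel, h=0.7000): 0.064890
R(1,0) (trapezoid, 2 panels, h=0.3500): 0.056454
R(2,0) (trapezoid, 4 panels, h=0.1750): 0.054260
R(1,1) = 0.056454 + (0.056454 − 0.064890)/3 = 0.053642
R(2,1) = 0.054260 + (0.054260 − 0.056454)/3 = 0.053529
R(2,2) = 0.053529 + (0.053529 − 0.053642)/15 = 0.053521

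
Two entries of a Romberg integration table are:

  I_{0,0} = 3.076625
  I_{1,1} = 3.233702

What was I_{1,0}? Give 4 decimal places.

From I_{1,1} = (4·I_{1,0} − I_{0,0})/3, solve for I_{1,0}:
4·I_{1,0} = 3·3.233702 + 3.076625 = 12.777731
I_{1,0} = 3.194433

3.1944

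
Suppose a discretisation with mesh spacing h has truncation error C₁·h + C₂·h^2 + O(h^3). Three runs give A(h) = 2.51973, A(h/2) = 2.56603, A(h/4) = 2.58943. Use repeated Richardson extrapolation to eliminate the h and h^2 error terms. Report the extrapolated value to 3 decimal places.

2.613

First eliminate the h term (factor 2^1 = 2):
  B₁ = (2·2.56603 − 2.51973)/1 = 2.61233
  B₂ = (2·2.58943 − 2.56603)/1 = 2.61283
Then eliminate the h^2 term (factor 2^2 = 4):
  (4·2.61283 − 2.61233)/3 = 2.61300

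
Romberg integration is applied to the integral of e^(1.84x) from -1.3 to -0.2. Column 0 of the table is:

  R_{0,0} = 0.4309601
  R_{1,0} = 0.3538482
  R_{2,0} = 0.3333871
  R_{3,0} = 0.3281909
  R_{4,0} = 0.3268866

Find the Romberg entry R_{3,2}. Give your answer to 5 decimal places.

0.32645

R_{2,1} = 0.3333871 + (0.3333871 − 0.3538482)/3 = 0.3265667
R_{3,1} = (4·0.3281909 − 0.3333871) / 3 = 0.3264588
R_{3,2} = (16·0.3264588 − 0.3265667) / 15 = 0.3264516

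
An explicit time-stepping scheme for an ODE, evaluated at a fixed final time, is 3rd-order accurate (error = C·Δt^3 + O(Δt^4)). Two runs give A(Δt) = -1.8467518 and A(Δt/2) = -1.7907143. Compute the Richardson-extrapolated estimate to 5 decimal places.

The leading error scales as Δt^3; refining by a factor of 2 reduces it by 2^3 = 8.
Extrapolated value = (8·A(Δt/2) − A(Δt)) / (8 − 1)
= (8·(-1.7907143) − (-1.8467518)) / 7
= -12.4789626 / 7 = -1.7827089

-1.78271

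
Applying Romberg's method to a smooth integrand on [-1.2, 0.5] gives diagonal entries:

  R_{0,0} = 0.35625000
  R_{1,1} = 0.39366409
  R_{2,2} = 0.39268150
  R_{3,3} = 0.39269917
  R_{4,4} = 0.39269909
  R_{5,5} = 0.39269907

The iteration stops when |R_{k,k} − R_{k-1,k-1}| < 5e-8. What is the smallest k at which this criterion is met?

k = 5

|R_{1,1} − R_{0,0}| = 0.03741409 ≥ 5e-8
|R_{2,2} − R_{1,1}| = 0.00098259 ≥ 5e-8
|R_{3,3} − R_{2,2}| = 0.00001767 ≥ 5e-8
|R_{4,4} − R_{3,3}| = 0.00000008 ≥ 5e-8
|R_{5,5} − R_{4,4}| = 0.00000002 < 5e-8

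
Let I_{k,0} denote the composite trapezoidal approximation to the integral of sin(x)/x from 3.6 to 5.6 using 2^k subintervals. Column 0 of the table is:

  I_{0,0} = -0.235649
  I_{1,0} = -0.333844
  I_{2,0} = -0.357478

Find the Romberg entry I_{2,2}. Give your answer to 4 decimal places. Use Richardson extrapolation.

-0.3653

I_{1,1} = (4·(-0.333844) − (-0.235649)) / 3 = -0.366576
I_{2,1} = (4·(-0.357478) − (-0.333844)) / 3 = -0.365356
I_{2,2} = (16·(-0.365356) − (-0.366576)) / 15 = -0.365275
(Column j=1 coincides with Simpson's rule on the same nodes.)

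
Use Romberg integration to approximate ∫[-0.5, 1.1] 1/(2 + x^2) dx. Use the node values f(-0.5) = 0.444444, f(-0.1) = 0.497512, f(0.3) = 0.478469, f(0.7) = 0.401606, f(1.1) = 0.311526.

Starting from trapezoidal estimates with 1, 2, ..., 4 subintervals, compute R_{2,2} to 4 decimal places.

0.7076

R_{0,0} (trapezoid, 1 panel, h=1.6000): 0.604776
R_{1,0} (trapezoid, 2 panels, h=0.8000): 0.685163
R_{2,0} (trapezoid, 4 panels, h=0.4000): 0.702229
R_{1,1} = 0.685163 + (0.685163 − 0.604776)/3 = 0.711959
R_{2,1} = 0.702229 + (0.702229 − 0.685163)/3 = 0.707918
R_{2,2} = 0.707918 + (0.707918 − 0.711959)/15 = 0.707649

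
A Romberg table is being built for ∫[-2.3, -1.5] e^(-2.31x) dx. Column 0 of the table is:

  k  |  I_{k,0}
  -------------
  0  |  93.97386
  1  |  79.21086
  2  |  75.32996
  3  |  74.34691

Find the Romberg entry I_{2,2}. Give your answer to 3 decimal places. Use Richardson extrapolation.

I_{1,1} = (4·79.21086 − 93.97386) / 3 = 74.28986
I_{2,1} = (4·75.32996 − 79.21086) / 3 = 74.03633
I_{2,2} = 74.03633 + (74.03633 − 74.28986)/15 = 74.01943

74.019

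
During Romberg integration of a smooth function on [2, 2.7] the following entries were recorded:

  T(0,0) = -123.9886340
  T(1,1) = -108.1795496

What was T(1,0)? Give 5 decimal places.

-112.13182

From T(1,1) = (4·T(1,0) − T(0,0))/3, solve for T(1,0):
4·T(1,0) = 3·(-108.1795496) + (-123.9886340) = -448.5272828
T(1,0) = -112.1318207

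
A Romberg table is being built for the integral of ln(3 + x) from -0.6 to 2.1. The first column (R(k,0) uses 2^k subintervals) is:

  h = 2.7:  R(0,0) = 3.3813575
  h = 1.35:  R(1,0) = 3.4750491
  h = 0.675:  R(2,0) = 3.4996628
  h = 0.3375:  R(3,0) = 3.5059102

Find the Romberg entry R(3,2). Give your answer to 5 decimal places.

R(2,1) = (4·3.4996628 − 3.4750491) / 3 = 3.5078674
R(3,1) = 3.5059102 + (3.5059102 − 3.4996628)/3 = 3.5079927
R(3,2) = 3.5079927 + (3.5079927 − 3.5078674)/15 = 3.5080011
(Column j=1 coincides with Simpson's rule on the same nodes.)

3.50800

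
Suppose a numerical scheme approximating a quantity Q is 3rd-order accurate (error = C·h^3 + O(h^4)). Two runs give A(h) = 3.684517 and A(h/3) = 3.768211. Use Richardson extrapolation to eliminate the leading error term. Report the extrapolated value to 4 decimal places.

Extrapolated value = (27·A(h/3) − A(h)) / (27 − 1)
= (27·3.768211 − 3.684517) / 26
= 98.057180 / 26 = 3.771430

3.7714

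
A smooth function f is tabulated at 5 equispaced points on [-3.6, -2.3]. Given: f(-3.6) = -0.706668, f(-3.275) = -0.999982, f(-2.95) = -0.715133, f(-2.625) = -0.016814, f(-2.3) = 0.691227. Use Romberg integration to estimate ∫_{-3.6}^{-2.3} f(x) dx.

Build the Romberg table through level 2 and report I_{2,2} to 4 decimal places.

-0.5955

I_{0,0} (trapezoid, 1 panel, h=1.3000): -0.010037
I_{1,0} (trapezoid, 2 panels, h=0.6500): -0.469855
I_{2,0} (trapezoid, 4 panels, h=0.3250): -0.565386
I_{1,1} = -0.469855 + (-0.469855 − (-0.010037))/3 = -0.623128
I_{2,1} = -0.565386 + (-0.565386 − (-0.469855))/3 = -0.597230
I_{2,2} = -0.597230 + (-0.597230 − (-0.623128))/15 = -0.595503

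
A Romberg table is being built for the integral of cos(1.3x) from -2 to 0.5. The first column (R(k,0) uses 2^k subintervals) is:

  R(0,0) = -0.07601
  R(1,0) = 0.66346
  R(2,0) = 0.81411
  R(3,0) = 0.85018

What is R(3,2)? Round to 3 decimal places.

0.862

R(2,1) = 0.81411 + (0.81411 − 0.66346)/3 = 0.86433
R(3,1) = 0.85018 + (0.85018 − 0.81411)/3 = 0.86220
R(3,2) = (16·0.86220 − 0.86433) / 15 = 0.86206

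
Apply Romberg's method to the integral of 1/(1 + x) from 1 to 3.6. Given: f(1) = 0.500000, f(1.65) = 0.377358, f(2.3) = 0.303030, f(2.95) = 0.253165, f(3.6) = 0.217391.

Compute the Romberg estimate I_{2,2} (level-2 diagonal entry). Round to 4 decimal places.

I_{0,0} (trapezoid, 1 panel, h=2.6000): 0.932608
I_{1,0} (trapezoid, 2 panels, h=1.3000): 0.860243
I_{2,0} (trapezoid, 4 panels, h=0.6500): 0.839962
I_{1,1} = 0.860243 + (0.860243 − 0.932608)/3 = 0.836121
I_{2,1} = 0.839962 + (0.839962 − 0.860243)/3 = 0.833202
I_{2,2} = 0.833202 + (0.833202 − 0.836121)/15 = 0.833007

0.8330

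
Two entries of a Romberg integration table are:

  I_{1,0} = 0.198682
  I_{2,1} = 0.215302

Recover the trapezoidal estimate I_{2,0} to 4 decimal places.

From I_{2,1} = (4·I_{2,0} − I_{1,0})/3, solve for I_{2,0}:
4·I_{2,0} = 3·0.215302 + 0.198682 = 0.844588
I_{2,0} = 0.211147

0.2111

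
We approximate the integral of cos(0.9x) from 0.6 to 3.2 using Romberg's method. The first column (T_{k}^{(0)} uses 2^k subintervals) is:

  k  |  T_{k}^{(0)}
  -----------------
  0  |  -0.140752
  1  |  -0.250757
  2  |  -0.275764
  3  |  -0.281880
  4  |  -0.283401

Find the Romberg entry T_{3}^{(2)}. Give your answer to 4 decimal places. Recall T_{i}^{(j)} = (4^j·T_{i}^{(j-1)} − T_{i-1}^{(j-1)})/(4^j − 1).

T_{2}^{(1)} = (4·(-0.275764) − (-0.250757)) / 3 = -0.284100
T_{3}^{(1)} = (4·(-0.281880) − (-0.275764)) / 3 = -0.283919
T_{3}^{(2)} = -0.283919 + (-0.283919 − (-0.284100))/15 = -0.283907

-0.2839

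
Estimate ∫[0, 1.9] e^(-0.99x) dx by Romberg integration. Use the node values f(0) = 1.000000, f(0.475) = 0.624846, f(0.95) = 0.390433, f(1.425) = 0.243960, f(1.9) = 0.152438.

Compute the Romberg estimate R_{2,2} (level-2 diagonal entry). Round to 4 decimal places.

R_{0,0} (trapezoid, 1 panel, h=1.9000): 1.094816
R_{1,0} (trapezoid, 2 panels, h=0.9500): 0.918319
R_{2,0} (trapezoid, 4 panels, h=0.4750): 0.871843
R_{1,1} = 0.918319 + (0.918319 − 1.094816)/3 = 0.859487
R_{2,1} = 0.871843 + (0.871843 − 0.918319)/3 = 0.856351
R_{2,2} = 0.856351 + (0.856351 − 0.859487)/15 = 0.856142

0.8561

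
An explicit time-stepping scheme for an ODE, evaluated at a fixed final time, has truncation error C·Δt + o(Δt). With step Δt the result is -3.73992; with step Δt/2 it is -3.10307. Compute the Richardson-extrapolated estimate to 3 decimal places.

The leading error scales as Δt; refining by a factor of 2 reduces it by 2^1 = 2.
Extrapolated value = (2·A(Δt/2) − A(Δt)) / (2 − 1)
= (2·(-3.10307) − (-3.73992)) / 1
= -2.46622 / 1 = -2.46622

-2.466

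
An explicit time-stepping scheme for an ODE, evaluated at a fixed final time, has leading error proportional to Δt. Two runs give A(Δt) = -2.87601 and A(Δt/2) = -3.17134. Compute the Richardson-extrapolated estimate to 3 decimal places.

Extrapolated value = (2·A(Δt/2) − A(Δt)) / (2 − 1)
= (2·(-3.17134) − (-2.87601)) / 1
= -3.46667 / 1 = -3.46667

-3.467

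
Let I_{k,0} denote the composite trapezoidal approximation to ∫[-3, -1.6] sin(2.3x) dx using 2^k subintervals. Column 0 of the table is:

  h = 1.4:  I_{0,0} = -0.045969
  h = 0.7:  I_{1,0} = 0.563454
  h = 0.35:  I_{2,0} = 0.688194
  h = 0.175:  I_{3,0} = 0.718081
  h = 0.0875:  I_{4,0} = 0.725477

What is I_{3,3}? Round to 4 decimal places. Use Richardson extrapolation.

Richardson extrapolation on the trapezoidal column (denominator 4−1=3):
I_{1,1} = (4·0.563454 − (-0.045969)) / 3 = 0.766595
I_{2,1} = 0.688194 + (0.688194 − 0.563454)/3 = 0.729774
I_{3,1} = 0.718081 + (0.718081 − 0.688194)/3 = 0.728043
I_{2,2} = (16·0.729774 − 0.766595) / 15 = 0.727319
I_{3,2} = 0.728043 + (0.728043 − 0.729774)/15 = 0.727928
I_{3,3} = 0.727928 + (0.727928 − 0.727319)/63 = 0.727938
(Column j=1 coincides with Simpson's rule on the same nodes.)

0.7279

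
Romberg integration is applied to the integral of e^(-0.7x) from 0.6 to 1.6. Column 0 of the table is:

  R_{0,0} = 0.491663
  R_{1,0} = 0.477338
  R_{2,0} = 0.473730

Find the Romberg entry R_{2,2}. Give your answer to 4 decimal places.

0.4725

R_{1,1} = 0.477338 + (0.477338 − 0.491663)/3 = 0.472563
R_{2,1} = (4·0.473730 − 0.477338) / 3 = 0.472527
R_{2,2} = 0.472527 + (0.472527 − 0.472563)/15 = 0.472525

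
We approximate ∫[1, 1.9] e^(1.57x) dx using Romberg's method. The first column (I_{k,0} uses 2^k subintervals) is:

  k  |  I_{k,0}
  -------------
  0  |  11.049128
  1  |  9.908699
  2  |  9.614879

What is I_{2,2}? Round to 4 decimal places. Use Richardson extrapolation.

9.5162

Richardson extrapolation on the trapezoidal column (denominator 4−1=3):
I_{1,1} = 9.908699 + (9.908699 − 11.049128)/3 = 9.528556
I_{2,1} = 9.614879 + (9.614879 − 9.908699)/3 = 9.516939
I_{2,2} = 9.516939 + (9.516939 − 9.528556)/15 = 9.516165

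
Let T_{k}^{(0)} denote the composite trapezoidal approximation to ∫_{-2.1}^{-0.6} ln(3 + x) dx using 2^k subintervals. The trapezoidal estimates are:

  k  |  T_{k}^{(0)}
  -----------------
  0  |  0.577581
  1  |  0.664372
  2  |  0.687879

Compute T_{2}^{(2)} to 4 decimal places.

Richardson extrapolation on the trapezoidal column (denominator 4−1=3):
T_{1}^{(1)} = 0.664372 + (0.664372 − 0.577581)/3 = 0.693302
T_{2}^{(1)} = 0.687879 + (0.687879 − 0.664372)/3 = 0.695715
T_{2}^{(2)} = 0.695715 + (0.695715 − 0.693302)/15 = 0.695876

0.6959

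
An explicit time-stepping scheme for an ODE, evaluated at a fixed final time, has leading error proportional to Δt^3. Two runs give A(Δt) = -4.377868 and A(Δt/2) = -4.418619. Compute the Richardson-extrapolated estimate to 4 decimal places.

-4.4244

The leading error scales as Δt^3; refining by a factor of 2 reduces it by 2^3 = 8.
Extrapolated value = (8·A(Δt/2) − A(Δt)) / (8 − 1)
= (8·(-4.418619) − (-4.377868)) / 7
= -30.971084 / 7 = -4.424441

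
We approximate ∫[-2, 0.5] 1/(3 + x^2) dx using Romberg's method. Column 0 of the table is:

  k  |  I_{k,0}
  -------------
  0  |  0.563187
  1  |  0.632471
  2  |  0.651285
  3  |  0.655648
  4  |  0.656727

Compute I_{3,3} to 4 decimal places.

Richardson extrapolation on the trapezoidal column (denominator 4−1=3):
I_{1,1} = (4·0.632471 − 0.563187) / 3 = 0.655566
I_{2,1} = 0.651285 + (0.651285 − 0.632471)/3 = 0.657556
I_{3,1} = 0.655648 + (0.655648 − 0.651285)/3 = 0.657102
I_{2,2} = 0.657556 + (0.657556 − 0.655566)/15 = 0.657689
I_{3,2} = 0.657102 + (0.657102 − 0.657556)/15 = 0.657072
I_{3,3} = (64·0.657072 − 0.657689) / 63 = 0.657062

0.6571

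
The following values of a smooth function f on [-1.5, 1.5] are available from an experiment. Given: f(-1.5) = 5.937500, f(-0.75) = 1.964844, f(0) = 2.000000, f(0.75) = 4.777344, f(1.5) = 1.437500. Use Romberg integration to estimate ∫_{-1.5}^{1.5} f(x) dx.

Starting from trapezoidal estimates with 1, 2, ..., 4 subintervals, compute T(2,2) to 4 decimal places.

T(0,0) (trapezoid, 1 panel, h=3.0000): 11.062500
T(1,0) (trapezoid, 2 panels, h=1.5000): 8.531250
T(2,0) (trapezoid, 4 panels, h=0.7500): 9.322266
T(1,1) = 8.531250 + (8.531250 − 11.062500)/3 = 7.687500
T(2,1) = 9.322266 + (9.322266 − 8.531250)/3 = 9.585938
T(2,2) = 9.585938 + (9.585938 − 7.687500)/15 = 9.712501

9.7125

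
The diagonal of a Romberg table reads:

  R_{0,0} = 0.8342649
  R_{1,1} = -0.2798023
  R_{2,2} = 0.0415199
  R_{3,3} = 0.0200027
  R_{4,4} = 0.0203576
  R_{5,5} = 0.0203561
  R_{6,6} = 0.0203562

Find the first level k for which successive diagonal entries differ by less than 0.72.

|R_{1,1} − R_{0,0}| = 1.1140672 ≥ 0.72
|R_{2,2} − R_{1,1}| = 0.3213222 < 0.72

k = 2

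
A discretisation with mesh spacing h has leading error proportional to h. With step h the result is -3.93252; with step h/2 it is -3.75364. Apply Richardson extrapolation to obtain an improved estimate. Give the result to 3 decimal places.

Extrapolated value = (2·A(h/2) − A(h)) / (2 − 1)
= (2·(-3.75364) − (-3.93252)) / 1
= -3.57476 / 1 = -3.57476

-3.575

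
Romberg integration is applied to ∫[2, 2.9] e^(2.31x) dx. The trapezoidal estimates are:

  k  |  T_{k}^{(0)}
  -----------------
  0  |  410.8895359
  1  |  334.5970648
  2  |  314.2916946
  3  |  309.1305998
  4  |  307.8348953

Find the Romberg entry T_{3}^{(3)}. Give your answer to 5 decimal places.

T_{1}^{(1)} = (4·334.5970648 − 410.8895359) / 3 = 309.1662411
T_{2}^{(1)} = 314.2916946 + (314.2916946 − 334.5970648)/3 = 307.5232379
T_{3}^{(1)} = (4·309.1305998 − 314.2916946) / 3 = 307.4102349
T_{2}^{(2)} = 307.5232379 + (307.5232379 − 309.1662411)/15 = 307.4137044
T_{3}^{(2)} = 307.4102349 + (307.4102349 − 307.5232379)/15 = 307.4027014
T_{3}^{(3)} = 307.4027014 + (307.4027014 − 307.4137044)/63 = 307.4025267

307.40253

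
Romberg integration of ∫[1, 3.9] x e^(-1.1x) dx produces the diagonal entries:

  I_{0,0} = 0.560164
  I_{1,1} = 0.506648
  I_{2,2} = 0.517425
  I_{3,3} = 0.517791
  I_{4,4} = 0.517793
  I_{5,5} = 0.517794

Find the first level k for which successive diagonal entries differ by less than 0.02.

|I_{1,1} − I_{0,0}| = 0.053516 ≥ 0.02
|I_{2,2} − I_{1,1}| = 0.010777 < 0.02

k = 2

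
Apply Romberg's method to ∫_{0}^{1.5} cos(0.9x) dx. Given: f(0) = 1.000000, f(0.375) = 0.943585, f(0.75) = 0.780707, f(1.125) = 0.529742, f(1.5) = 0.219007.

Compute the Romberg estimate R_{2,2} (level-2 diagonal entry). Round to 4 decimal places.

1.0841

R_{0,0} (trapezoid, 1 panel, h=1.5000): 0.914255
R_{1,0} (trapezoid, 2 panels, h=0.7500): 1.042658
R_{2,0} (trapezoid, 4 panels, h=0.3750): 1.073827
R_{1,1} = 1.042658 + (1.042658 − 0.914255)/3 = 1.085459
R_{2,1} = 1.073827 + (1.073827 − 1.042658)/3 = 1.084217
R_{2,2} = 1.084217 + (1.084217 − 1.085459)/15 = 1.084134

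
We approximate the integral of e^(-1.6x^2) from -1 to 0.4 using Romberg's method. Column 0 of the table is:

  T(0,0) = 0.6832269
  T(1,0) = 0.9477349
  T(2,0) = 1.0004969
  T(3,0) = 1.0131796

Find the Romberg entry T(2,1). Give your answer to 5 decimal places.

Richardson extrapolation on the trapezoidal column (denominator 4−1=3):
T(2,1) = 1.0004969 + (1.0004969 − 0.9477349)/3 = 1.0180842

1.01808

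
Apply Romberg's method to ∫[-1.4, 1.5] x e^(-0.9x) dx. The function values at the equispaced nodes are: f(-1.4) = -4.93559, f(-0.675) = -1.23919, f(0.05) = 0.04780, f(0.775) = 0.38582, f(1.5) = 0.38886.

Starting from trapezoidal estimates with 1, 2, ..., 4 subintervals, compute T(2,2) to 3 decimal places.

-1.887

T(0,0) (trapezoid, 1 panel, h=2.9000): -6.59276
T(1,0) (trapezoid, 2 panels, h=1.4500): -3.22707
T(2,0) (trapezoid, 4 panels, h=0.7250): -2.23223
T(1,1) = -3.22707 + (-3.22707 − (-6.59276))/3 = -2.10517
T(2,1) = -2.23223 + (-2.23223 − (-3.22707))/3 = -1.90062
T(2,2) = -1.90062 + (-1.90062 − (-2.10517))/15 = -1.88698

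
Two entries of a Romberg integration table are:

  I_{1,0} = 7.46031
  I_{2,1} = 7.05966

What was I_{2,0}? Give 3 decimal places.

From I_{2,1} = (4·I_{2,0} − I_{1,0})/3, solve for I_{2,0}:
4·I_{2,0} = 3·7.05966 + 7.46031 = 28.63929
I_{2,0} = 7.15982

7.160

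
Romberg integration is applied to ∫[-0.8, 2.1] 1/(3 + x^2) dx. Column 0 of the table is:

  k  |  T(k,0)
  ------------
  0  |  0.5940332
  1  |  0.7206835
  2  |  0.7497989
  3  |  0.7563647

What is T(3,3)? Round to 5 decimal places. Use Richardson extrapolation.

0.75848

T(1,1) = 0.7206835 + (0.7206835 − 0.5940332)/3 = 0.7629003
T(2,1) = (4·0.7497989 − 0.7206835) / 3 = 0.7595040
T(3,1) = 0.7563647 + (0.7563647 − 0.7497989)/3 = 0.7585533
T(2,2) = (16·0.7595040 − 0.7629003) / 15 = 0.7592776
T(3,2) = (16·0.7585533 − 0.7595040) / 15 = 0.7584899
T(3,3) = 0.7584899 + (0.7584899 − 0.7592776)/63 = 0.7584774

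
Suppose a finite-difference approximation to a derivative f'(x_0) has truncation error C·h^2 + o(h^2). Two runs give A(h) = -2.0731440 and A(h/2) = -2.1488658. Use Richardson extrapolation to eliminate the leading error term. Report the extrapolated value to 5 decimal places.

Extrapolated value = (4·A(h/2) − A(h)) / (4 − 1)
= (4·(-2.1488658) − (-2.0731440)) / 3
= -6.5223192 / 3 = -2.1741064

-2.17411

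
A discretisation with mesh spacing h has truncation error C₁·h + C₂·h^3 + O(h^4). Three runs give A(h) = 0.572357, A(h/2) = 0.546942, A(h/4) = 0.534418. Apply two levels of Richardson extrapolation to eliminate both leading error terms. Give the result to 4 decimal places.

First eliminate the h term (factor 2^1 = 2):
  B₁ = (2·0.546942 − 0.572357)/1 = 0.521527
  B₂ = (2·0.534418 − 0.546942)/1 = 0.521894
Then eliminate the h^3 term (factor 2^3 = 8):
  (8·0.521894 − 0.521527)/7 = 0.521946

0.5219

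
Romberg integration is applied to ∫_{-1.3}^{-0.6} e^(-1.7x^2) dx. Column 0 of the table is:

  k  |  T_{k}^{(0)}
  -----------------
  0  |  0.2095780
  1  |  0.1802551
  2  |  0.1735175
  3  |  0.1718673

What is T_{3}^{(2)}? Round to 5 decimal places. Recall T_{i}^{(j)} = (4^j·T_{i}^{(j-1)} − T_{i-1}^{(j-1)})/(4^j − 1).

T_{2}^{(1)} = (4·0.1735175 − 0.1802551) / 3 = 0.1712716
T_{3}^{(1)} = 0.1718673 + (0.1718673 − 0.1735175)/3 = 0.1713172
T_{3}^{(2)} = (16·0.1713172 − 0.1712716) / 15 = 0.1713202
(Column j=1 coincides with Simpson's rule on the same nodes.)

0.17132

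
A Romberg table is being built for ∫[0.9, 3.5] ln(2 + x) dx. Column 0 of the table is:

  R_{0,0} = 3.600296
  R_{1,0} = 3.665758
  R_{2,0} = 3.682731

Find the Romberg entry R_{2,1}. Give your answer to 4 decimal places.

R_{2,1} = (4·3.682731 − 3.665758) / 3 = 3.688389
(Column j=1 coincides with Simpson's rule on the same nodes.)

3.6884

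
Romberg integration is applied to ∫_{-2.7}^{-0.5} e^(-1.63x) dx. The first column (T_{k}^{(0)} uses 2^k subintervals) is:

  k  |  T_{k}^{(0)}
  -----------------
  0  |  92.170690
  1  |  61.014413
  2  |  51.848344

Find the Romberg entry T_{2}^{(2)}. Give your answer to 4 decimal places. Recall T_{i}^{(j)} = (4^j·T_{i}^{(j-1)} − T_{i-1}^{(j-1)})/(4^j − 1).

48.6706

Richardson extrapolation on the trapezoidal column (denominator 4−1=3):
T_{1}^{(1)} = (4·61.014413 − 92.170690) / 3 = 50.628987
T_{2}^{(1)} = (4·51.848344 − 61.014413) / 3 = 48.792988
T_{2}^{(2)} = 48.792988 + (48.792988 − 50.628987)/15 = 48.670588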